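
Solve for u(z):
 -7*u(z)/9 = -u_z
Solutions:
 u(z) = C1*exp(7*z/9)


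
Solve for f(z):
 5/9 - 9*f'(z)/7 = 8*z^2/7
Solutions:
 f(z) = C1 - 8*z^3/27 + 35*z/81


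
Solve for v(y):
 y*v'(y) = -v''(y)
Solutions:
 v(y) = C1 + C2*erf(sqrt(2)*y/2)


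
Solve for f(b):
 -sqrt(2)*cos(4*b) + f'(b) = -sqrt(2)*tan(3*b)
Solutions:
 f(b) = C1 + sqrt(2)*log(cos(3*b))/3 + sqrt(2)*sin(4*b)/4


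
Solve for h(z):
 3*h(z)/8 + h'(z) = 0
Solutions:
 h(z) = C1*exp(-3*z/8)


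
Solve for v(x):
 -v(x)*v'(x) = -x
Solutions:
 v(x) = -sqrt(C1 + x^2)
 v(x) = sqrt(C1 + x^2)


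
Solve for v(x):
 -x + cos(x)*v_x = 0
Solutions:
 v(x) = C1 + Integral(x/cos(x), x)


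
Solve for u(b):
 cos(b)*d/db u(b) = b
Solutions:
 u(b) = C1 + Integral(b/cos(b), b)


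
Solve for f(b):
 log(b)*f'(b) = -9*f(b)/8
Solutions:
 f(b) = C1*exp(-9*li(b)/8)


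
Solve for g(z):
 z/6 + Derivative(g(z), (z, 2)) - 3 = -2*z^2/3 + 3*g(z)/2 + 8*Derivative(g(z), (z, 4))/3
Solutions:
 g(z) = 4*z^2/9 + z/9 + (C1*sin(sqrt(3)*z*sin(atan(sqrt(15))/2)/2) + C2*cos(sqrt(3)*z*sin(atan(sqrt(15))/2)/2))*exp(-sqrt(3)*z*cos(atan(sqrt(15))/2)/2) + (C3*sin(sqrt(3)*z*sin(atan(sqrt(15))/2)/2) + C4*cos(sqrt(3)*z*sin(atan(sqrt(15))/2)/2))*exp(sqrt(3)*z*cos(atan(sqrt(15))/2)/2) - 38/27


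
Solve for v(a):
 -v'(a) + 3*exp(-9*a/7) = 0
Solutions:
 v(a) = C1 - 7*exp(-9*a/7)/3


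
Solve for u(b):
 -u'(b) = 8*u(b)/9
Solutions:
 u(b) = C1*exp(-8*b/9)


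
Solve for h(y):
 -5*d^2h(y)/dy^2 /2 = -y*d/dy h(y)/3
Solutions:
 h(y) = C1 + C2*erfi(sqrt(15)*y/15)


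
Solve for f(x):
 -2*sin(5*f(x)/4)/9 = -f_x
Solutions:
 -2*x/9 + 2*log(cos(5*f(x)/4) - 1)/5 - 2*log(cos(5*f(x)/4) + 1)/5 = C1


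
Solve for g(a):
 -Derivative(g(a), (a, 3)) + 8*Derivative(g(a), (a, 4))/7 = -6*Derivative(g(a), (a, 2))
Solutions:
 g(a) = C1 + C2*a + (C3*sin(sqrt(1295)*a/16) + C4*cos(sqrt(1295)*a/16))*exp(7*a/16)


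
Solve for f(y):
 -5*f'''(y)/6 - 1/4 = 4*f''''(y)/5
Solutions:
 f(y) = C1 + C2*y + C3*y^2 + C4*exp(-25*y/24) - y^3/20


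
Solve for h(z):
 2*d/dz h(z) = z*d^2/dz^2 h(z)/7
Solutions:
 h(z) = C1 + C2*z^15


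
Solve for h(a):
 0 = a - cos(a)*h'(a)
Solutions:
 h(a) = C1 + Integral(a/cos(a), a)


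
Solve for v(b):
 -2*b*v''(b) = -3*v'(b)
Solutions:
 v(b) = C1 + C2*b^(5/2)


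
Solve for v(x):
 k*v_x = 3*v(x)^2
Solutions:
 v(x) = -k/(C1*k + 3*x)


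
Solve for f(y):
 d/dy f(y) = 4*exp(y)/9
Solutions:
 f(y) = C1 + 4*exp(y)/9


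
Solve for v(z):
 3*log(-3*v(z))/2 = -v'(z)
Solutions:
 2*Integral(1/(log(-_y) + log(3)), (_y, v(z)))/3 = C1 - z


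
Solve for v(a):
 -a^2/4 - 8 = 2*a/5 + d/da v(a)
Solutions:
 v(a) = C1 - a^3/12 - a^2/5 - 8*a


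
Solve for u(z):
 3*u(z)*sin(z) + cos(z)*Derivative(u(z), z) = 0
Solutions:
 u(z) = C1*cos(z)^3


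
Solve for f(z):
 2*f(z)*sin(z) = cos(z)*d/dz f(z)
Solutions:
 f(z) = C1/cos(z)^2


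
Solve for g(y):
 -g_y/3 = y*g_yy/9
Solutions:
 g(y) = C1 + C2/y^2


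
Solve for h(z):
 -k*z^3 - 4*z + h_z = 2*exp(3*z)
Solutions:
 h(z) = C1 + k*z^4/4 + 2*z^2 + 2*exp(3*z)/3


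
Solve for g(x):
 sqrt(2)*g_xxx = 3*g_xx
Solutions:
 g(x) = C1 + C2*x + C3*exp(3*sqrt(2)*x/2)


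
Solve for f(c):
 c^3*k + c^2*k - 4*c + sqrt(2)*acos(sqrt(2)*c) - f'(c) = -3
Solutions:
 f(c) = C1 + c^4*k/4 + c^3*k/3 - 2*c^2 + 3*c + sqrt(2)*(c*acos(sqrt(2)*c) - sqrt(2)*sqrt(1 - 2*c^2)/2)


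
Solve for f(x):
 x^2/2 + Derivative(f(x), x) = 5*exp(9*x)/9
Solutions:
 f(x) = C1 - x^3/6 + 5*exp(9*x)/81


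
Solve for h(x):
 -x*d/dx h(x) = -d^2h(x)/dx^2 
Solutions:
 h(x) = C1 + C2*erfi(sqrt(2)*x/2)


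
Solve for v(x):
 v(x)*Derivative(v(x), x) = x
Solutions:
 v(x) = -sqrt(C1 + x^2)
 v(x) = sqrt(C1 + x^2)


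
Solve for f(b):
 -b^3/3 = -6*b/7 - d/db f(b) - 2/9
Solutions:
 f(b) = C1 + b^4/12 - 3*b^2/7 - 2*b/9


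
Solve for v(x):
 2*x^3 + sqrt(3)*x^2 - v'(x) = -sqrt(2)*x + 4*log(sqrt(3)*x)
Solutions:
 v(x) = C1 + x^4/2 + sqrt(3)*x^3/3 + sqrt(2)*x^2/2 - 4*x*log(x) - x*log(9) + 4*x


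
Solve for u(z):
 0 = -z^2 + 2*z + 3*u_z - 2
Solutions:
 u(z) = C1 + z^3/9 - z^2/3 + 2*z/3


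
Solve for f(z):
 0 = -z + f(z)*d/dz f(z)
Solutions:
 f(z) = -sqrt(C1 + z^2)
 f(z) = sqrt(C1 + z^2)


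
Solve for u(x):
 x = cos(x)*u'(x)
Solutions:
 u(x) = C1 + Integral(x/cos(x), x)


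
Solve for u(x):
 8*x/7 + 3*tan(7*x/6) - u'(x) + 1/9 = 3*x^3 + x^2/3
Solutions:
 u(x) = C1 - 3*x^4/4 - x^3/9 + 4*x^2/7 + x/9 - 18*log(cos(7*x/6))/7


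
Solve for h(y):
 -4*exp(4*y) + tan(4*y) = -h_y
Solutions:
 h(y) = C1 + exp(4*y) + log(cos(4*y))/4


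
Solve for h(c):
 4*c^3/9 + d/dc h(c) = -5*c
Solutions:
 h(c) = C1 - c^4/9 - 5*c^2/2


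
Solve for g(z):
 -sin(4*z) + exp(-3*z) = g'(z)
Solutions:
 g(z) = C1 + cos(4*z)/4 - exp(-3*z)/3


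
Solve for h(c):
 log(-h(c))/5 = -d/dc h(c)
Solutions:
 -li(-h(c)) = C1 - c/5


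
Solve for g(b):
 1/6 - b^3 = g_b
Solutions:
 g(b) = C1 - b^4/4 + b/6


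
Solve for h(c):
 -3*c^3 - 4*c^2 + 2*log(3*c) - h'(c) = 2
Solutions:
 h(c) = C1 - 3*c^4/4 - 4*c^3/3 + 2*c*log(c) - 4*c + 2*c*log(3)


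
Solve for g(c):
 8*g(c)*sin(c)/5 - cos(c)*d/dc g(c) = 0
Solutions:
 g(c) = C1/cos(c)^(8/5)


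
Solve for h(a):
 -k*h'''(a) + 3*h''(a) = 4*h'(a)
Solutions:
 h(a) = C1 + C2*exp(a*(3 - sqrt(9 - 16*k))/(2*k)) + C3*exp(a*(sqrt(9 - 16*k) + 3)/(2*k))


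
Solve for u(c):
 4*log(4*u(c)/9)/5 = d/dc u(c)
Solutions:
 -5*Integral(1/(log(_y) - 2*log(3) + 2*log(2)), (_y, u(c)))/4 = C1 - c


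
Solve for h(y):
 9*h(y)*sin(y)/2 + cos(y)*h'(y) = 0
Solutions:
 h(y) = C1*cos(y)^(9/2)


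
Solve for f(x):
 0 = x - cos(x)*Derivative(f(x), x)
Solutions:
 f(x) = C1 + Integral(x/cos(x), x)


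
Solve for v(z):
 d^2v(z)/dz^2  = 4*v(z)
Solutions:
 v(z) = C1*exp(-2*z) + C2*exp(2*z)


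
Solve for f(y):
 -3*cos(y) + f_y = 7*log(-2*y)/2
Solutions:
 f(y) = C1 + 7*y*log(-y)/2 - 7*y/2 + 7*y*log(2)/2 + 3*sin(y)


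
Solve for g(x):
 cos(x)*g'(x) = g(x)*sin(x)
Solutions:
 g(x) = C1/cos(x)


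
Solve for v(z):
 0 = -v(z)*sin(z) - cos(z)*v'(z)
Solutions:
 v(z) = C1*cos(z)


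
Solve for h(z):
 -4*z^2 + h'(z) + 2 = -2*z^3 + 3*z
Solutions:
 h(z) = C1 - z^4/2 + 4*z^3/3 + 3*z^2/2 - 2*z


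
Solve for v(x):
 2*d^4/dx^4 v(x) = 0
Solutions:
 v(x) = C1 + C2*x + C3*x^2 + C4*x^3


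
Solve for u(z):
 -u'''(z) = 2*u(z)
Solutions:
 u(z) = C3*exp(-2^(1/3)*z) + (C1*sin(2^(1/3)*sqrt(3)*z/2) + C2*cos(2^(1/3)*sqrt(3)*z/2))*exp(2^(1/3)*z/2)


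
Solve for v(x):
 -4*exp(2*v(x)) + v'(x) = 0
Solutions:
 v(x) = log(-sqrt(-1/(C1 + 4*x))) - log(2)/2
 v(x) = log(-1/(C1 + 4*x))/2 - log(2)/2


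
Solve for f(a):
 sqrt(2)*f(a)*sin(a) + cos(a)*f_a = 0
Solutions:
 f(a) = C1*cos(a)^(sqrt(2))


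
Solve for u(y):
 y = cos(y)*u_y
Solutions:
 u(y) = C1 + Integral(y/cos(y), y)


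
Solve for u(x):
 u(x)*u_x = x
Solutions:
 u(x) = -sqrt(C1 + x^2)
 u(x) = sqrt(C1 + x^2)


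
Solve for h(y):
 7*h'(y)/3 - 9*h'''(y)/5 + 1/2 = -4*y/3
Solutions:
 h(y) = C1 + C2*exp(-sqrt(105)*y/9) + C3*exp(sqrt(105)*y/9) - 2*y^2/7 - 3*y/14


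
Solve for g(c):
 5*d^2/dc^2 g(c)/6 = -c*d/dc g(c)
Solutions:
 g(c) = C1 + C2*erf(sqrt(15)*c/5)


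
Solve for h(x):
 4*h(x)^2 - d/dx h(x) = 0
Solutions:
 h(x) = -1/(C1 + 4*x)


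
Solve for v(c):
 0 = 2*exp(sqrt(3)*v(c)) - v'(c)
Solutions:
 v(c) = sqrt(3)*(2*log(-1/(C1 + 2*c)) - log(3))/6


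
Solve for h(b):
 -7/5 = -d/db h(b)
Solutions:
 h(b) = C1 + 7*b/5


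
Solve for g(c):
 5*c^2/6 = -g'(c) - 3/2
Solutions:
 g(c) = C1 - 5*c^3/18 - 3*c/2


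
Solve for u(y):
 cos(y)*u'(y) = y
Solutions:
 u(y) = C1 + Integral(y/cos(y), y)


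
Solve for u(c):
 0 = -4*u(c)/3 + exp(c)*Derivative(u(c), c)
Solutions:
 u(c) = C1*exp(-4*exp(-c)/3)


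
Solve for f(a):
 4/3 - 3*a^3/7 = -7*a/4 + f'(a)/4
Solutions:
 f(a) = C1 - 3*a^4/7 + 7*a^2/2 + 16*a/3


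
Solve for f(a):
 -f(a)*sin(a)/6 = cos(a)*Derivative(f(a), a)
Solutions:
 f(a) = C1*cos(a)^(1/6)


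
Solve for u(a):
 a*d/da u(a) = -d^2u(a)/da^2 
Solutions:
 u(a) = C1 + C2*erf(sqrt(2)*a/2)


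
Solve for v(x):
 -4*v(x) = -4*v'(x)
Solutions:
 v(x) = C1*exp(x)


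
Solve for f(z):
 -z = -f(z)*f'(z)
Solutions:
 f(z) = -sqrt(C1 + z^2)
 f(z) = sqrt(C1 + z^2)


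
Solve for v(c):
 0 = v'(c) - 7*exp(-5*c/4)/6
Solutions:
 v(c) = C1 - 14*exp(-5*c/4)/15


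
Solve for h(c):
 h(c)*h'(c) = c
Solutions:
 h(c) = -sqrt(C1 + c^2)
 h(c) = sqrt(C1 + c^2)


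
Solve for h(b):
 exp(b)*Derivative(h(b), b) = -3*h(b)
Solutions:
 h(b) = C1*exp(3*exp(-b))


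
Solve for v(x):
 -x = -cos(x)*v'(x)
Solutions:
 v(x) = C1 + Integral(x/cos(x), x)


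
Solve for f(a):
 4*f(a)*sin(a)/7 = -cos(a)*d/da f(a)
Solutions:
 f(a) = C1*cos(a)^(4/7)


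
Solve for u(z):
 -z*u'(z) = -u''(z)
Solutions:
 u(z) = C1 + C2*erfi(sqrt(2)*z/2)


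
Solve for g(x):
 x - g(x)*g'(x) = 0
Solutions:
 g(x) = -sqrt(C1 + x^2)
 g(x) = sqrt(C1 + x^2)


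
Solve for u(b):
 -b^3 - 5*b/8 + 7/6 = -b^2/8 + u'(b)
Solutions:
 u(b) = C1 - b^4/4 + b^3/24 - 5*b^2/16 + 7*b/6


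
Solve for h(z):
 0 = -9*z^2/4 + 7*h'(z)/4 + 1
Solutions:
 h(z) = C1 + 3*z^3/7 - 4*z/7


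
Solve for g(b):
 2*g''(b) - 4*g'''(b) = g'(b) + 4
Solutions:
 g(b) = C1 - 4*b + (C2*sin(sqrt(3)*b/4) + C3*cos(sqrt(3)*b/4))*exp(b/4)


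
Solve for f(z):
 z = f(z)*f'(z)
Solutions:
 f(z) = -sqrt(C1 + z^2)
 f(z) = sqrt(C1 + z^2)


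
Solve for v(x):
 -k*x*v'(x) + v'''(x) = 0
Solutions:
 v(x) = C1 + Integral(C2*airyai(k^(1/3)*x) + C3*airybi(k^(1/3)*x), x)


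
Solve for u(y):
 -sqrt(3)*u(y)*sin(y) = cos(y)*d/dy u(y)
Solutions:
 u(y) = C1*cos(y)^(sqrt(3))


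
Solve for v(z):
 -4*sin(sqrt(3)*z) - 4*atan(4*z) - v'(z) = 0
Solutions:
 v(z) = C1 - 4*z*atan(4*z) + log(16*z^2 + 1)/2 + 4*sqrt(3)*cos(sqrt(3)*z)/3


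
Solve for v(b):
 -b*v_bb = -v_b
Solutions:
 v(b) = C1 + C2*b^2


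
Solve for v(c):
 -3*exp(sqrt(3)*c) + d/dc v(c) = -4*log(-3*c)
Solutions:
 v(c) = C1 - 4*c*log(-c) + 4*c*(1 - log(3)) + sqrt(3)*exp(sqrt(3)*c)


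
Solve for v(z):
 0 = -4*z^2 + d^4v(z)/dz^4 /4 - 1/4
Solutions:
 v(z) = C1 + C2*z + C3*z^2 + C4*z^3 + 2*z^6/45 + z^4/24


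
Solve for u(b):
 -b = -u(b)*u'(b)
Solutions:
 u(b) = -sqrt(C1 + b^2)
 u(b) = sqrt(C1 + b^2)


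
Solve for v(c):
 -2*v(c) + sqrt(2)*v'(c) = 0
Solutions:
 v(c) = C1*exp(sqrt(2)*c)


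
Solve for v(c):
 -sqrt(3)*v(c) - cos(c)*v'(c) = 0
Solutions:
 v(c) = C1*(sin(c) - 1)^(sqrt(3)/2)/(sin(c) + 1)^(sqrt(3)/2)


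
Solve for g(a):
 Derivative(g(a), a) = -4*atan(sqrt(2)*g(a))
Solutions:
 Integral(1/atan(sqrt(2)*_y), (_y, g(a))) = C1 - 4*a


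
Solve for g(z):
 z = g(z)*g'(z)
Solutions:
 g(z) = -sqrt(C1 + z^2)
 g(z) = sqrt(C1 + z^2)


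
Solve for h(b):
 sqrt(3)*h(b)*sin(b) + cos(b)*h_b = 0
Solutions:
 h(b) = C1*cos(b)^(sqrt(3))


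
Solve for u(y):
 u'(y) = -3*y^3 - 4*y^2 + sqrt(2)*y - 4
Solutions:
 u(y) = C1 - 3*y^4/4 - 4*y^3/3 + sqrt(2)*y^2/2 - 4*y


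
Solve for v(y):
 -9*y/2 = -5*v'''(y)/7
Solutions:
 v(y) = C1 + C2*y + C3*y^2 + 21*y^4/80


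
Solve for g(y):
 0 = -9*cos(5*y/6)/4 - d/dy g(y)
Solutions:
 g(y) = C1 - 27*sin(5*y/6)/10


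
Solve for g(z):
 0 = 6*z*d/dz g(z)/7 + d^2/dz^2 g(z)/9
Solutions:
 g(z) = C1 + C2*erf(3*sqrt(21)*z/7)


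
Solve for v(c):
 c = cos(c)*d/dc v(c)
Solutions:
 v(c) = C1 + Integral(c/cos(c), c)


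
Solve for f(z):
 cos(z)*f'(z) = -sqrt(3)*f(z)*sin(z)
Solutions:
 f(z) = C1*cos(z)^(sqrt(3))


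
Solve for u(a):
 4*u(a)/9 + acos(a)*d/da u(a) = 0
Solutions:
 u(a) = C1*exp(-4*Integral(1/acos(a), a)/9)


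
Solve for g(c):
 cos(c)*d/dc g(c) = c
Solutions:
 g(c) = C1 + Integral(c/cos(c), c)


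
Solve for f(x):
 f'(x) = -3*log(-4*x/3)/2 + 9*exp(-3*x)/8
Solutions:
 f(x) = C1 - 3*x*log(-x)/2 + x*(-3*log(2) + 3/2 + 3*log(3)/2) - 3*exp(-3*x)/8


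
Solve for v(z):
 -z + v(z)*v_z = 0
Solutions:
 v(z) = -sqrt(C1 + z^2)
 v(z) = sqrt(C1 + z^2)


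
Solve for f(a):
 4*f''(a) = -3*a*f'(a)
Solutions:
 f(a) = C1 + C2*erf(sqrt(6)*a/4)


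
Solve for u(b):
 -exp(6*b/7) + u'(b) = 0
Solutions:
 u(b) = C1 + 7*exp(6*b/7)/6


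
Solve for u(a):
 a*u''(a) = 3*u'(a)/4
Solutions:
 u(a) = C1 + C2*a^(7/4)


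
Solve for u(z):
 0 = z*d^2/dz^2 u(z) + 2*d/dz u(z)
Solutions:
 u(z) = C1 + C2/z


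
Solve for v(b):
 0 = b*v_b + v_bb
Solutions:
 v(b) = C1 + C2*erf(sqrt(2)*b/2)


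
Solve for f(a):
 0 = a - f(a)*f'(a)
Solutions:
 f(a) = -sqrt(C1 + a^2)
 f(a) = sqrt(C1 + a^2)


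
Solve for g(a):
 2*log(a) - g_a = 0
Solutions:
 g(a) = C1 + 2*a*log(a) - 2*a


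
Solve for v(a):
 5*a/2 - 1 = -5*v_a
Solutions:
 v(a) = C1 - a^2/4 + a/5


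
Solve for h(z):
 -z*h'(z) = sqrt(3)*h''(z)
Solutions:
 h(z) = C1 + C2*erf(sqrt(2)*3^(3/4)*z/6)


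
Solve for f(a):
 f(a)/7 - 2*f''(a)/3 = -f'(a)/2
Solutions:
 f(a) = C1*exp(a*(21 - sqrt(1113))/56) + C2*exp(a*(21 + sqrt(1113))/56)


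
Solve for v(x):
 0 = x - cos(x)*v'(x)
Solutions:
 v(x) = C1 + Integral(x/cos(x), x)


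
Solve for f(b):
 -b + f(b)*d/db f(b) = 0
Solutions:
 f(b) = -sqrt(C1 + b^2)
 f(b) = sqrt(C1 + b^2)


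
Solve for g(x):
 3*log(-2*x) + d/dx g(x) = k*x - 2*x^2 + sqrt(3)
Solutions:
 g(x) = C1 + k*x^2/2 - 2*x^3/3 - 3*x*log(-x) + x*(-3*log(2) + sqrt(3) + 3)


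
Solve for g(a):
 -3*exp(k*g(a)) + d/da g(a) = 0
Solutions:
 g(a) = Piecewise((log(-1/(C1*k + 3*a*k))/k, Ne(k, 0)), (nan, True))
 g(a) = Piecewise((C1 + 3*a, Eq(k, 0)), (nan, True))


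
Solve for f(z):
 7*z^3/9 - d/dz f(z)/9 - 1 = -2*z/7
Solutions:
 f(z) = C1 + 7*z^4/4 + 9*z^2/7 - 9*z


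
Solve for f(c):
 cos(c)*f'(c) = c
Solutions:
 f(c) = C1 + Integral(c/cos(c), c)


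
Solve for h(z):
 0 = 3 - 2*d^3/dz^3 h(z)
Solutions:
 h(z) = C1 + C2*z + C3*z^2 + z^3/4


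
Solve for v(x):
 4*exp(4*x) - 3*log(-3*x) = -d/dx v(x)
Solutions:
 v(x) = C1 + 3*x*log(-x) + 3*x*(-1 + log(3)) - exp(4*x)


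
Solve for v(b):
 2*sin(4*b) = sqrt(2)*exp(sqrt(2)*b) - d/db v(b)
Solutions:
 v(b) = C1 + exp(sqrt(2)*b) + cos(4*b)/2


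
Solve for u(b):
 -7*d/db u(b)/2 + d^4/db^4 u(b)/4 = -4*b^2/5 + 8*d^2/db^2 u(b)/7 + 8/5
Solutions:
 u(b) = C1 + C2*exp(-b*(32/(sqrt(8841441)/441 + 7)^(1/3) + 21*(sqrt(8841441)/441 + 7)^(1/3))/42)*sin(sqrt(3)*b*(-21*(sqrt(8841441)/441 + 7)^(1/3) + 32/(sqrt(8841441)/441 + 7)^(1/3))/42) + C3*exp(-b*(32/(sqrt(8841441)/441 + 7)^(1/3) + 21*(sqrt(8841441)/441 + 7)^(1/3))/42)*cos(sqrt(3)*b*(-21*(sqrt(8841441)/441 + 7)^(1/3) + 32/(sqrt(8841441)/441 + 7)^(1/3))/42) + C4*exp(b*(32/(21*(sqrt(8841441)/441 + 7)^(1/3)) + (sqrt(8841441)/441 + 7)^(1/3))) + 8*b^3/105 - 128*b^2/1715 - 6864*b/16807


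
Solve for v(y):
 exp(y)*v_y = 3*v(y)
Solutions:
 v(y) = C1*exp(-3*exp(-y))


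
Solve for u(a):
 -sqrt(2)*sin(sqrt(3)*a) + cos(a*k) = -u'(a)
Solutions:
 u(a) = C1 - sqrt(6)*cos(sqrt(3)*a)/3 - sin(a*k)/k


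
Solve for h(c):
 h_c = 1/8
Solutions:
 h(c) = C1 + c/8


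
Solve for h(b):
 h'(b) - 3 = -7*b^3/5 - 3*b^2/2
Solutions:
 h(b) = C1 - 7*b^4/20 - b^3/2 + 3*b


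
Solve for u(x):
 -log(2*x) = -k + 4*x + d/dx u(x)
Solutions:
 u(x) = C1 + k*x - 2*x^2 - x*log(x) - x*log(2) + x


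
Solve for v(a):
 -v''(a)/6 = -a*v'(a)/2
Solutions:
 v(a) = C1 + C2*erfi(sqrt(6)*a/2)


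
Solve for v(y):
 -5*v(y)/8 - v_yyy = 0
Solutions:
 v(y) = C3*exp(-5^(1/3)*y/2) + (C1*sin(sqrt(3)*5^(1/3)*y/4) + C2*cos(sqrt(3)*5^(1/3)*y/4))*exp(5^(1/3)*y/4)


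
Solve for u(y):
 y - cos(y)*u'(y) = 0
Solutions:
 u(y) = C1 + Integral(y/cos(y), y)


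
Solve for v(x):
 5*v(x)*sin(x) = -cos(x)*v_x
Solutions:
 v(x) = C1*cos(x)^5


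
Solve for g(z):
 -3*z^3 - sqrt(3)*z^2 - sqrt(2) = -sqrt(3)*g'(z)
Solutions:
 g(z) = C1 + sqrt(3)*z^4/4 + z^3/3 + sqrt(6)*z/3


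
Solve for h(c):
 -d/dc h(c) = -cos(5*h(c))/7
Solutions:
 -c/7 - log(sin(5*h(c)) - 1)/10 + log(sin(5*h(c)) + 1)/10 = C1


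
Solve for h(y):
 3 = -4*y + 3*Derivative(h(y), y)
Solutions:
 h(y) = C1 + 2*y^2/3 + y


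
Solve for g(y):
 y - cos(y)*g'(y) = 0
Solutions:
 g(y) = C1 + Integral(y/cos(y), y)


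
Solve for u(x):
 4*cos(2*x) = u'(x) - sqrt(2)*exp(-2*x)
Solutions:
 u(x) = C1 + 2*sin(2*x) - sqrt(2)*exp(-2*x)/2


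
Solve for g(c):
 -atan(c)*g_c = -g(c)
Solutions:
 g(c) = C1*exp(Integral(1/atan(c), c))


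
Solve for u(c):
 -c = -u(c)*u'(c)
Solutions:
 u(c) = -sqrt(C1 + c^2)
 u(c) = sqrt(C1 + c^2)


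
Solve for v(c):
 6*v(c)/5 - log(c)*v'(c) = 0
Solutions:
 v(c) = C1*exp(6*li(c)/5)


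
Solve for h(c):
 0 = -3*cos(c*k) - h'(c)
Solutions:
 h(c) = C1 - 3*sin(c*k)/k


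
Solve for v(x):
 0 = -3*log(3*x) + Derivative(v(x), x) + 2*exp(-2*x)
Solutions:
 v(x) = C1 + 3*x*log(x) + 3*x*(-1 + log(3)) + exp(-2*x)


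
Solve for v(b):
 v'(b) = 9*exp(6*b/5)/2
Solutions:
 v(b) = C1 + 15*exp(6*b/5)/4


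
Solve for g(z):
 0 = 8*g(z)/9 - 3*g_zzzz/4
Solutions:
 g(z) = C1*exp(-2*6^(1/4)*z/3) + C2*exp(2*6^(1/4)*z/3) + C3*sin(2*6^(1/4)*z/3) + C4*cos(2*6^(1/4)*z/3)


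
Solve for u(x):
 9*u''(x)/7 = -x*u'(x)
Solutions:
 u(x) = C1 + C2*erf(sqrt(14)*x/6)


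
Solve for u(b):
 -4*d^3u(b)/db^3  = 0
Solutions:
 u(b) = C1 + C2*b + C3*b^2


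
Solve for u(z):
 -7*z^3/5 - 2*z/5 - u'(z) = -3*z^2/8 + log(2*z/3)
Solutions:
 u(z) = C1 - 7*z^4/20 + z^3/8 - z^2/5 - z*log(z) + z*log(3/2) + z


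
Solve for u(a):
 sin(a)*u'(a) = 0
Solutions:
 u(a) = C1


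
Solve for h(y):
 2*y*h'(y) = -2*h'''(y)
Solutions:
 h(y) = C1 + Integral(C2*airyai(-y) + C3*airybi(-y), y)


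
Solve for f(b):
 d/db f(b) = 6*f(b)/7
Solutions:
 f(b) = C1*exp(6*b/7)


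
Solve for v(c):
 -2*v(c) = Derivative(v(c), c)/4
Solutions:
 v(c) = C1*exp(-8*c)


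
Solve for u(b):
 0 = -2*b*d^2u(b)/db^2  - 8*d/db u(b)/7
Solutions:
 u(b) = C1 + C2*b^(3/7)


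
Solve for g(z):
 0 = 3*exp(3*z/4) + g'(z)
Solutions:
 g(z) = C1 - 4*exp(3*z/4)


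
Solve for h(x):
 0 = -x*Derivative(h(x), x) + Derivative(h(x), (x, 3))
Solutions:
 h(x) = C1 + Integral(C2*airyai(x) + C3*airybi(x), x)


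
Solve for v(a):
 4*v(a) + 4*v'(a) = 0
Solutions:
 v(a) = C1*exp(-a)


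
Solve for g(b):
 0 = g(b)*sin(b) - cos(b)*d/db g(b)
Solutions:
 g(b) = C1/cos(b)


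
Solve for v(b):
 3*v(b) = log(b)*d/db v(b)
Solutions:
 v(b) = C1*exp(3*li(b))


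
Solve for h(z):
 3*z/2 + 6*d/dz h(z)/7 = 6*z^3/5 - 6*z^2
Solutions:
 h(z) = C1 + 7*z^4/20 - 7*z^3/3 - 7*z^2/8


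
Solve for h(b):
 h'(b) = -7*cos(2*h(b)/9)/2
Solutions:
 7*b/2 - 9*log(sin(2*h(b)/9) - 1)/4 + 9*log(sin(2*h(b)/9) + 1)/4 = C1


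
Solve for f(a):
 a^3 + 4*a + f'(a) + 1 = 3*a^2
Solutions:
 f(a) = C1 - a^4/4 + a^3 - 2*a^2 - a


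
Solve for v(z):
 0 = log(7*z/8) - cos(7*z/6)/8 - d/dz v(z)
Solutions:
 v(z) = C1 + z*log(z) - 3*z*log(2) - z + z*log(7) - 3*sin(7*z/6)/28


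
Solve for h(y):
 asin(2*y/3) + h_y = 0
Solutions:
 h(y) = C1 - y*asin(2*y/3) - sqrt(9 - 4*y^2)/2


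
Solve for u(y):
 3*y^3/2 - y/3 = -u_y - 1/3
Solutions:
 u(y) = C1 - 3*y^4/8 + y^2/6 - y/3


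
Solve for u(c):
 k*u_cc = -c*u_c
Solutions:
 u(c) = C1 + C2*sqrt(k)*erf(sqrt(2)*c*sqrt(1/k)/2)


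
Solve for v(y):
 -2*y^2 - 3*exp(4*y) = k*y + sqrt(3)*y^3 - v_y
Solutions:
 v(y) = C1 + k*y^2/2 + sqrt(3)*y^4/4 + 2*y^3/3 + 3*exp(4*y)/4


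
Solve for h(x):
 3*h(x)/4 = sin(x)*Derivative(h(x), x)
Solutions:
 h(x) = C1*(cos(x) - 1)^(3/8)/(cos(x) + 1)^(3/8)


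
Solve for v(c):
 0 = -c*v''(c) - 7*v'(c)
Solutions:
 v(c) = C1 + C2/c^6


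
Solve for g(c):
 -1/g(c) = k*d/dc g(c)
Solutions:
 g(c) = -sqrt(C1 - 2*c/k)
 g(c) = sqrt(C1 - 2*c/k)


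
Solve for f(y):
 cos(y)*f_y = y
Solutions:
 f(y) = C1 + Integral(y/cos(y), y)


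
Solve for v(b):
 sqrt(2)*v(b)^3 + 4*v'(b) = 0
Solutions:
 v(b) = -sqrt(2)*sqrt(-1/(C1 - sqrt(2)*b))
 v(b) = sqrt(2)*sqrt(-1/(C1 - sqrt(2)*b))


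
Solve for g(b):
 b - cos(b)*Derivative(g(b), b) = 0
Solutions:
 g(b) = C1 + Integral(b/cos(b), b)


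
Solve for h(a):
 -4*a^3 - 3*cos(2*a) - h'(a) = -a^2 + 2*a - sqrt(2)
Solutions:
 h(a) = C1 - a^4 + a^3/3 - a^2 + sqrt(2)*a - 3*sin(2*a)/2


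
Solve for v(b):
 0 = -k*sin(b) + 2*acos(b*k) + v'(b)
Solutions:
 v(b) = C1 - k*cos(b) - 2*Piecewise((b*acos(b*k) - sqrt(-b^2*k^2 + 1)/k, Ne(k, 0)), (pi*b/2, True))


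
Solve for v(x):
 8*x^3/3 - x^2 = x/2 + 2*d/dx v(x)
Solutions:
 v(x) = C1 + x^4/3 - x^3/6 - x^2/8


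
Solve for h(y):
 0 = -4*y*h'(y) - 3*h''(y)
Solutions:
 h(y) = C1 + C2*erf(sqrt(6)*y/3)


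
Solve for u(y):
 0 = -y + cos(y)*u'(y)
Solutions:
 u(y) = C1 + Integral(y/cos(y), y)


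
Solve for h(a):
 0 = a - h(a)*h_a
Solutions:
 h(a) = -sqrt(C1 + a^2)
 h(a) = sqrt(C1 + a^2)


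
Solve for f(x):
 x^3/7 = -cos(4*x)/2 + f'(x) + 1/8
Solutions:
 f(x) = C1 + x^4/28 - x/8 + sin(4*x)/8


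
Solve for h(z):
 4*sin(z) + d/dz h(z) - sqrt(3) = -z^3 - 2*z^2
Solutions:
 h(z) = C1 - z^4/4 - 2*z^3/3 + sqrt(3)*z + 4*cos(z)


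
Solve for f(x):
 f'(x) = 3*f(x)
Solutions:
 f(x) = C1*exp(3*x)


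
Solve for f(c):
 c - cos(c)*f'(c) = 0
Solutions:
 f(c) = C1 + Integral(c/cos(c), c)


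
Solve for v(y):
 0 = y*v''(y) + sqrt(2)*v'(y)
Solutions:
 v(y) = C1 + C2*y^(1 - sqrt(2))


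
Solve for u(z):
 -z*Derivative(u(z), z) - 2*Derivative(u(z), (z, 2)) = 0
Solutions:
 u(z) = C1 + C2*erf(z/2)


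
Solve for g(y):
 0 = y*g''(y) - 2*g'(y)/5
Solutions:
 g(y) = C1 + C2*y^(7/5)


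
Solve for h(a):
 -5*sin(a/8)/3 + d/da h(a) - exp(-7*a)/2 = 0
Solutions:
 h(a) = C1 - 40*cos(a/8)/3 - exp(-7*a)/14


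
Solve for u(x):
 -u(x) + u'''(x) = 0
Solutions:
 u(x) = C3*exp(x) + (C1*sin(sqrt(3)*x/2) + C2*cos(sqrt(3)*x/2))*exp(-x/2)


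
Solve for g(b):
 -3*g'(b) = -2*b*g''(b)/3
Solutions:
 g(b) = C1 + C2*b^(11/2)


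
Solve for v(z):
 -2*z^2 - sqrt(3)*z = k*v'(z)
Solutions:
 v(z) = C1 - 2*z^3/(3*k) - sqrt(3)*z^2/(2*k)


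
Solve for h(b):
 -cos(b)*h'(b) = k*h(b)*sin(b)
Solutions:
 h(b) = C1*exp(k*log(cos(b)))


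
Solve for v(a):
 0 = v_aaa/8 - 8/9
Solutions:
 v(a) = C1 + C2*a + C3*a^2 + 32*a^3/27


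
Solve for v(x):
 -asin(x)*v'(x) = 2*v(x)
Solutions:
 v(x) = C1*exp(-2*Integral(1/asin(x), x))


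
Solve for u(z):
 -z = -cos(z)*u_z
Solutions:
 u(z) = C1 + Integral(z/cos(z), z)


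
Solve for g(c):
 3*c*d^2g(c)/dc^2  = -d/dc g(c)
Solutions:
 g(c) = C1 + C2*c^(2/3)


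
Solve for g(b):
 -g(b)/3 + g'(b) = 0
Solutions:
 g(b) = C1*exp(b/3)


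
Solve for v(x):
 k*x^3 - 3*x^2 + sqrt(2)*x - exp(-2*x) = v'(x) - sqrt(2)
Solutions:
 v(x) = C1 + k*x^4/4 - x^3 + sqrt(2)*x^2/2 + sqrt(2)*x + exp(-2*x)/2


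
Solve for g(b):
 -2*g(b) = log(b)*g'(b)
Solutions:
 g(b) = C1*exp(-2*li(b))


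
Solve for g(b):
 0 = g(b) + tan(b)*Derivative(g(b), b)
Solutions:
 g(b) = C1/sin(b)


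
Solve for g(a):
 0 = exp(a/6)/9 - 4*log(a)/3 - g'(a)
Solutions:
 g(a) = C1 - 4*a*log(a)/3 + 4*a/3 + 2*exp(a/6)/3


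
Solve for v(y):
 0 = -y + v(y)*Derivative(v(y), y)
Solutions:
 v(y) = -sqrt(C1 + y^2)
 v(y) = sqrt(C1 + y^2)


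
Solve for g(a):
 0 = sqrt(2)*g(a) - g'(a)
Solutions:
 g(a) = C1*exp(sqrt(2)*a)


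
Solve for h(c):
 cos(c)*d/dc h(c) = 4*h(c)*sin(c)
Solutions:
 h(c) = C1/cos(c)^4


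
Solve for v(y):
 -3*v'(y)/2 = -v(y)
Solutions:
 v(y) = C1*exp(2*y/3)


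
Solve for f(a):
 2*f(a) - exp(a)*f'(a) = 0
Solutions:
 f(a) = C1*exp(-2*exp(-a))


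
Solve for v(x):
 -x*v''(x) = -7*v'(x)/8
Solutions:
 v(x) = C1 + C2*x^(15/8)


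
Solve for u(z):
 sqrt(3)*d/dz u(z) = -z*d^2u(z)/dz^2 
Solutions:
 u(z) = C1 + C2*z^(1 - sqrt(3))


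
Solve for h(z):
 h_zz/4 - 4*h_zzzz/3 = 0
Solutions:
 h(z) = C1 + C2*z + C3*exp(-sqrt(3)*z/4) + C4*exp(sqrt(3)*z/4)


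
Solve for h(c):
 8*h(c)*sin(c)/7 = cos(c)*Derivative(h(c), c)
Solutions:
 h(c) = C1/cos(c)^(8/7)


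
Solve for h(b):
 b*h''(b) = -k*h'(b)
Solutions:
 h(b) = C1 + b^(1 - re(k))*(C2*sin(log(b)*Abs(im(k))) + C3*cos(log(b)*im(k)))


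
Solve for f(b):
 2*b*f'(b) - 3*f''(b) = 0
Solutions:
 f(b) = C1 + C2*erfi(sqrt(3)*b/3)


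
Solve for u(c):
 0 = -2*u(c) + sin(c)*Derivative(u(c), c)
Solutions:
 u(c) = C1*(cos(c) - 1)/(cos(c) + 1)


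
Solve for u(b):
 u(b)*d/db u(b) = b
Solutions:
 u(b) = -sqrt(C1 + b^2)
 u(b) = sqrt(C1 + b^2)


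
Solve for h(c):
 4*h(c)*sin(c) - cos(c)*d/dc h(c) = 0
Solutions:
 h(c) = C1/cos(c)^4


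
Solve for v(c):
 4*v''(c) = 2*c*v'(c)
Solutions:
 v(c) = C1 + C2*erfi(c/2)


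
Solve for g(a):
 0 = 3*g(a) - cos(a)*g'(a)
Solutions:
 g(a) = C1*(sin(a) + 1)^(3/2)/(sin(a) - 1)^(3/2)


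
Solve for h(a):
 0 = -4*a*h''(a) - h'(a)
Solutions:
 h(a) = C1 + C2*a^(3/4)


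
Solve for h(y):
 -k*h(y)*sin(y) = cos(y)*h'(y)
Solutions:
 h(y) = C1*exp(k*log(cos(y)))


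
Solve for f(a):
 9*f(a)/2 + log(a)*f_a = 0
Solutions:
 f(a) = C1*exp(-9*li(a)/2)


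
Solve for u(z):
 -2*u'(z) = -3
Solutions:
 u(z) = C1 + 3*z/2


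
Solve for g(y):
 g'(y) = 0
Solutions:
 g(y) = C1


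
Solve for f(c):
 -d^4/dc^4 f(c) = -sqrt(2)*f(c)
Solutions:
 f(c) = C1*exp(-2^(1/8)*c) + C2*exp(2^(1/8)*c) + C3*sin(2^(1/8)*c) + C4*cos(2^(1/8)*c)


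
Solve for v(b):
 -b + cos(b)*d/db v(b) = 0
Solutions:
 v(b) = C1 + Integral(b/cos(b), b)


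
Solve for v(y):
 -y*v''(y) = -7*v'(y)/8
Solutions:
 v(y) = C1 + C2*y^(15/8)


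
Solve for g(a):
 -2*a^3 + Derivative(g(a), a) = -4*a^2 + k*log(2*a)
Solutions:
 g(a) = C1 + a^4/2 - 4*a^3/3 + a*k*log(a) - a*k + a*k*log(2)


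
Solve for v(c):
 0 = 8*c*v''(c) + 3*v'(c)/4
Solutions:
 v(c) = C1 + C2*c^(29/32)


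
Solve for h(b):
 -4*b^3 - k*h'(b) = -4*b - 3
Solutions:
 h(b) = C1 - b^4/k + 2*b^2/k + 3*b/k


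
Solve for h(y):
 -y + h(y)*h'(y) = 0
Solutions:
 h(y) = -sqrt(C1 + y^2)
 h(y) = sqrt(C1 + y^2)


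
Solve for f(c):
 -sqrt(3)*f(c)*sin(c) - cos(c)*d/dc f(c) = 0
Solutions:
 f(c) = C1*cos(c)^(sqrt(3))


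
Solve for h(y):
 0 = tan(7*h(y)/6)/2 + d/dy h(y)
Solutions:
 h(y) = -6*asin(C1*exp(-7*y/12))/7 + 6*pi/7
 h(y) = 6*asin(C1*exp(-7*y/12))/7


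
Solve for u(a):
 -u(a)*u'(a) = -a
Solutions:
 u(a) = -sqrt(C1 + a^2)
 u(a) = sqrt(C1 + a^2)


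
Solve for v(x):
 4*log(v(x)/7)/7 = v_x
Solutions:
 7*Integral(1/(-log(_y) + log(7)), (_y, v(x)))/4 = C1 - x


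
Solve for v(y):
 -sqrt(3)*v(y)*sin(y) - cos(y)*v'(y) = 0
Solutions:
 v(y) = C1*cos(y)^(sqrt(3))


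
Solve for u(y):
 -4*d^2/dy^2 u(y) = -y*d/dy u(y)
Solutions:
 u(y) = C1 + C2*erfi(sqrt(2)*y/4)


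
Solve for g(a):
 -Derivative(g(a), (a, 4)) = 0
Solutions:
 g(a) = C1 + C2*a + C3*a^2 + C4*a^3


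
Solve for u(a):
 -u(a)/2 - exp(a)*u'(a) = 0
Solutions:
 u(a) = C1*exp(exp(-a)/2)


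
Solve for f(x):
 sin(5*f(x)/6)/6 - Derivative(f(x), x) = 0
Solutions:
 -x/6 + 3*log(cos(5*f(x)/6) - 1)/5 - 3*log(cos(5*f(x)/6) + 1)/5 = C1


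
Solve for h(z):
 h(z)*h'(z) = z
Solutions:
 h(z) = -sqrt(C1 + z^2)
 h(z) = sqrt(C1 + z^2)


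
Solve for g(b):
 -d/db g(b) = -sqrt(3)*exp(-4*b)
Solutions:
 g(b) = C1 - sqrt(3)*exp(-4*b)/4


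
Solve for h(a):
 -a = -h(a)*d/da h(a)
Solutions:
 h(a) = -sqrt(C1 + a^2)
 h(a) = sqrt(C1 + a^2)


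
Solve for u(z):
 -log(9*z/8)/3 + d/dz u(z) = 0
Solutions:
 u(z) = C1 + z*log(z)/3 - z*log(2) - z/3 + 2*z*log(3)/3


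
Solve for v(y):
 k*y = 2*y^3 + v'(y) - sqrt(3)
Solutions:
 v(y) = C1 + k*y^2/2 - y^4/2 + sqrt(3)*y


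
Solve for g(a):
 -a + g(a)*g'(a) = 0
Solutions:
 g(a) = -sqrt(C1 + a^2)
 g(a) = sqrt(C1 + a^2)


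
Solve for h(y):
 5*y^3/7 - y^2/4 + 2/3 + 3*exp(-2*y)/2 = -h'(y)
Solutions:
 h(y) = C1 - 5*y^4/28 + y^3/12 - 2*y/3 + 3*exp(-2*y)/4


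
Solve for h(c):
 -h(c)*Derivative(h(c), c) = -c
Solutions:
 h(c) = -sqrt(C1 + c^2)
 h(c) = sqrt(C1 + c^2)


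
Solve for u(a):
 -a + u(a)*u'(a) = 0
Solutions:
 u(a) = -sqrt(C1 + a^2)
 u(a) = sqrt(C1 + a^2)


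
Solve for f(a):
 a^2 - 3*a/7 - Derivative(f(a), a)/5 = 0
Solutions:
 f(a) = C1 + 5*a^3/3 - 15*a^2/14


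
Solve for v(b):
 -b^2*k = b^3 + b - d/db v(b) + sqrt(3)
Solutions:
 v(b) = C1 + b^4/4 + b^3*k/3 + b^2/2 + sqrt(3)*b


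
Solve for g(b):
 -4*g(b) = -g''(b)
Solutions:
 g(b) = C1*exp(-2*b) + C2*exp(2*b)


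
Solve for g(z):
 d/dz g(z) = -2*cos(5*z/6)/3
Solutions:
 g(z) = C1 - 4*sin(5*z/6)/5


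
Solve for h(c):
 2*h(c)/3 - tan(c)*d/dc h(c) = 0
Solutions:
 h(c) = C1*sin(c)^(2/3)


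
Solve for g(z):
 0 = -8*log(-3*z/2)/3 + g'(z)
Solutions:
 g(z) = C1 + 8*z*log(-z)/3 + 8*z*(-1 - log(2) + log(3))/3


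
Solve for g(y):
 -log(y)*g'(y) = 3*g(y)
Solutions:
 g(y) = C1*exp(-3*li(y))


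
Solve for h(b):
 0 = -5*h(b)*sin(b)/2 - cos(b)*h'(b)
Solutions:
 h(b) = C1*cos(b)^(5/2)


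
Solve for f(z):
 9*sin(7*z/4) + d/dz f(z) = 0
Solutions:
 f(z) = C1 + 36*cos(7*z/4)/7


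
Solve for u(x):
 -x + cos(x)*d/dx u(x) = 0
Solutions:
 u(x) = C1 + Integral(x/cos(x), x)


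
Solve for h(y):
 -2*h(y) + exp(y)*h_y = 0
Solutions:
 h(y) = C1*exp(-2*exp(-y))


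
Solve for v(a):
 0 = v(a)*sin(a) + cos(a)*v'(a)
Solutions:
 v(a) = C1*cos(a)


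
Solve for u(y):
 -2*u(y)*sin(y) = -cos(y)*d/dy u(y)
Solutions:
 u(y) = C1/cos(y)^2


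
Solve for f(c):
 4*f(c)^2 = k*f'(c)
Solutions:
 f(c) = -k/(C1*k + 4*c)


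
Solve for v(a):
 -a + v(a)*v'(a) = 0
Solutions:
 v(a) = -sqrt(C1 + a^2)
 v(a) = sqrt(C1 + a^2)


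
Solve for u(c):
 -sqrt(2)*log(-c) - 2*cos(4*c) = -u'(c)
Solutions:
 u(c) = C1 + sqrt(2)*c*(log(-c) - 1) + sin(4*c)/2


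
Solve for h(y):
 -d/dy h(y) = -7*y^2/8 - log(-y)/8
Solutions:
 h(y) = C1 + 7*y^3/24 + y*log(-y)/8 - y/8


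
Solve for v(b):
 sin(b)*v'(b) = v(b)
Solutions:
 v(b) = C1*sqrt(cos(b) - 1)/sqrt(cos(b) + 1)


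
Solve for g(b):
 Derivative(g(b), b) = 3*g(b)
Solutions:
 g(b) = C1*exp(3*b)


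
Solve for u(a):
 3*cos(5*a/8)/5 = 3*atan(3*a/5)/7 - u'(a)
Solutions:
 u(a) = C1 + 3*a*atan(3*a/5)/7 - 5*log(9*a^2 + 25)/14 - 24*sin(5*a/8)/25


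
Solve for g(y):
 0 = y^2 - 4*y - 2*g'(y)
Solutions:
 g(y) = C1 + y^3/6 - y^2


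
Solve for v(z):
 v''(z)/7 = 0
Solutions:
 v(z) = C1 + C2*z


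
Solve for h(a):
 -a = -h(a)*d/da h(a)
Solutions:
 h(a) = -sqrt(C1 + a^2)
 h(a) = sqrt(C1 + a^2)


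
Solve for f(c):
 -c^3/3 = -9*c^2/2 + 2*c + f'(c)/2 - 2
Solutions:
 f(c) = C1 - c^4/6 + 3*c^3 - 2*c^2 + 4*c


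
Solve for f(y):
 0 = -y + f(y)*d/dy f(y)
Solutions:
 f(y) = -sqrt(C1 + y^2)
 f(y) = sqrt(C1 + y^2)


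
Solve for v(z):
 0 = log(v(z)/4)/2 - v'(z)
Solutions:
 2*Integral(1/(-log(_y) + 2*log(2)), (_y, v(z))) = C1 - z


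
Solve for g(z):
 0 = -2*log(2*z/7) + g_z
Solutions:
 g(z) = C1 + 2*z*log(z) + z*log(4/49) - 2*z


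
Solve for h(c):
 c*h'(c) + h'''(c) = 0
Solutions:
 h(c) = C1 + Integral(C2*airyai(-c) + C3*airybi(-c), c)


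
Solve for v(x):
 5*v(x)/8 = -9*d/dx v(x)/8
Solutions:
 v(x) = C1*exp(-5*x/9)


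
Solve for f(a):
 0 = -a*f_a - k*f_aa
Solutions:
 f(a) = C1 + C2*sqrt(k)*erf(sqrt(2)*a*sqrt(1/k)/2)


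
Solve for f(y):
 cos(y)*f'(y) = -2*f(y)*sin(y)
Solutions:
 f(y) = C1*cos(y)^2


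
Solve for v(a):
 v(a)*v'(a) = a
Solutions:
 v(a) = -sqrt(C1 + a^2)
 v(a) = sqrt(C1 + a^2)


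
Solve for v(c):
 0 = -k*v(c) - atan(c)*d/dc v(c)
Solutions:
 v(c) = C1*exp(-k*Integral(1/atan(c), c))


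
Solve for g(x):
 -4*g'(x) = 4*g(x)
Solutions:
 g(x) = C1*exp(-x)


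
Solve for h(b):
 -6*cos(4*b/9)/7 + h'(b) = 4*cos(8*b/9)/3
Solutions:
 h(b) = C1 + 27*sin(4*b/9)/14 + 3*sin(8*b/9)/2


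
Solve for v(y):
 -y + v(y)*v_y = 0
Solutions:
 v(y) = -sqrt(C1 + y^2)
 v(y) = sqrt(C1 + y^2)


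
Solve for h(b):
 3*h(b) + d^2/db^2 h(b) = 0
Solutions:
 h(b) = C1*sin(sqrt(3)*b) + C2*cos(sqrt(3)*b)


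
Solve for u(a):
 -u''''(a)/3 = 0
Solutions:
 u(a) = C1 + C2*a + C3*a^2 + C4*a^3


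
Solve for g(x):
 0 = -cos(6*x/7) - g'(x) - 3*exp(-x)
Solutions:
 g(x) = C1 - 7*sin(6*x/7)/6 + 3*exp(-x)


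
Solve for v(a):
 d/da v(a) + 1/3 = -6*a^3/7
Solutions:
 v(a) = C1 - 3*a^4/14 - a/3


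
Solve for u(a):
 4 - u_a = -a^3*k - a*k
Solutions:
 u(a) = C1 + a^4*k/4 + a^2*k/2 + 4*a


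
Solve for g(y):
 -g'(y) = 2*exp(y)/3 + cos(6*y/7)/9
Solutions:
 g(y) = C1 - 2*exp(y)/3 - 7*sin(6*y/7)/54


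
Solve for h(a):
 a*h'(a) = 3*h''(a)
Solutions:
 h(a) = C1 + C2*erfi(sqrt(6)*a/6)


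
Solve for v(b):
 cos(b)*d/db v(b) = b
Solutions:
 v(b) = C1 + Integral(b/cos(b), b)


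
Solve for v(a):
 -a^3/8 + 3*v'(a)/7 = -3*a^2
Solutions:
 v(a) = C1 + 7*a^4/96 - 7*a^3/3


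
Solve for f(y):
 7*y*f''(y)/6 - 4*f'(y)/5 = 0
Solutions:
 f(y) = C1 + C2*y^(59/35)


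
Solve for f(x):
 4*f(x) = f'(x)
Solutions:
 f(x) = C1*exp(4*x)


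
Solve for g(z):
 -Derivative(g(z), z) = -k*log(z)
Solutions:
 g(z) = C1 + k*z*log(z) - k*z


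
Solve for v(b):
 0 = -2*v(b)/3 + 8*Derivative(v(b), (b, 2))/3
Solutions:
 v(b) = C1*exp(-b/2) + C2*exp(b/2)


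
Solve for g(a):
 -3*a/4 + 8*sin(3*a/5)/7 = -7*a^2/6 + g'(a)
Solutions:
 g(a) = C1 + 7*a^3/18 - 3*a^2/8 - 40*cos(3*a/5)/21


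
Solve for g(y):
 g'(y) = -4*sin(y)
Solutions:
 g(y) = C1 + 4*cos(y)


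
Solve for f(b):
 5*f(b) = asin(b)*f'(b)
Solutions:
 f(b) = C1*exp(5*Integral(1/asin(b), b))


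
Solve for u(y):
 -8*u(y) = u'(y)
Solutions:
 u(y) = C1*exp(-8*y)


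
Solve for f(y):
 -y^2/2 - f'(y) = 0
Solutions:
 f(y) = C1 - y^3/6


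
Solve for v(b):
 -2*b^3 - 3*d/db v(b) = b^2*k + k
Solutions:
 v(b) = C1 - b^4/6 - b^3*k/9 - b*k/3


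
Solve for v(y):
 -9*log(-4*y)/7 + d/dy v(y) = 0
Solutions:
 v(y) = C1 + 9*y*log(-y)/7 + 9*y*(-1 + 2*log(2))/7


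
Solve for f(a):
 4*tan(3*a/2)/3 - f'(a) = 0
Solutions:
 f(a) = C1 - 8*log(cos(3*a/2))/9


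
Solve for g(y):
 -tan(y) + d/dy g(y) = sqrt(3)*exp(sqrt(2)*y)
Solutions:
 g(y) = C1 + sqrt(6)*exp(sqrt(2)*y)/2 - log(cos(y))


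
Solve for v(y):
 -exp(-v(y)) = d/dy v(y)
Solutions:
 v(y) = log(C1 - y)


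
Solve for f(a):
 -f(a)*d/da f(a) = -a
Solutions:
 f(a) = -sqrt(C1 + a^2)
 f(a) = sqrt(C1 + a^2)


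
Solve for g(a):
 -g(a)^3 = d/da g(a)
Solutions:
 g(a) = -sqrt(2)*sqrt(-1/(C1 - a))/2
 g(a) = sqrt(2)*sqrt(-1/(C1 - a))/2


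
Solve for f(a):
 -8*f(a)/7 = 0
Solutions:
 f(a) = 0


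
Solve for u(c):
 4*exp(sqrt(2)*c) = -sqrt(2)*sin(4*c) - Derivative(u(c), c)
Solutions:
 u(c) = C1 - 2*sqrt(2)*exp(sqrt(2)*c) + sqrt(2)*cos(4*c)/4


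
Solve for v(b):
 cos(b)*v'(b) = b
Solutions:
 v(b) = C1 + Integral(b/cos(b), b)


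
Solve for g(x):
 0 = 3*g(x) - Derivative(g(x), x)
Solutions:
 g(x) = C1*exp(3*x)


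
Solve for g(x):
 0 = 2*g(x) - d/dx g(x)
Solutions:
 g(x) = C1*exp(2*x)


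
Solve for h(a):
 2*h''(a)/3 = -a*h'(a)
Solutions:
 h(a) = C1 + C2*erf(sqrt(3)*a/2)


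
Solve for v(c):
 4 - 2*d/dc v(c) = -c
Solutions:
 v(c) = C1 + c^2/4 + 2*c


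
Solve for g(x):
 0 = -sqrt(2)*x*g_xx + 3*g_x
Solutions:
 g(x) = C1 + C2*x^(1 + 3*sqrt(2)/2)


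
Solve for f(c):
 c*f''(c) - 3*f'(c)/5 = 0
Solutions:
 f(c) = C1 + C2*c^(8/5)


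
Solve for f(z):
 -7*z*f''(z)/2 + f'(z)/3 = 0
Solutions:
 f(z) = C1 + C2*z^(23/21)


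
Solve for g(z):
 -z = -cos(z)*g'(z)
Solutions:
 g(z) = C1 + Integral(z/cos(z), z)


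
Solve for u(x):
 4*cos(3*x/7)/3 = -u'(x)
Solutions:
 u(x) = C1 - 28*sin(3*x/7)/9


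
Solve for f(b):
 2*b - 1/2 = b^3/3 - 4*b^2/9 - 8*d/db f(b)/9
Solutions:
 f(b) = C1 + 3*b^4/32 - b^3/6 - 9*b^2/8 + 9*b/16


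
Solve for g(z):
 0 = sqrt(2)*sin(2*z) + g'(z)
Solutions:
 g(z) = C1 + sqrt(2)*cos(2*z)/2


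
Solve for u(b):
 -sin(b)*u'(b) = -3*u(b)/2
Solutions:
 u(b) = C1*(cos(b) - 1)^(3/4)/(cos(b) + 1)^(3/4)


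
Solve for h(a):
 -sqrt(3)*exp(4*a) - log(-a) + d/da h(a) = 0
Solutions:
 h(a) = C1 + a*log(-a) - a + sqrt(3)*exp(4*a)/4


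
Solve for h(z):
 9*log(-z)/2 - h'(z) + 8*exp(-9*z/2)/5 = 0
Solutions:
 h(z) = C1 + 9*z*log(-z)/2 - 9*z/2 - 16*exp(-9*z/2)/45


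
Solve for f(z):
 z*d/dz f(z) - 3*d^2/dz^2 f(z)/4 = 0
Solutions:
 f(z) = C1 + C2*erfi(sqrt(6)*z/3)


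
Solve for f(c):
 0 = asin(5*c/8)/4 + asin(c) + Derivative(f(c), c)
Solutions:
 f(c) = C1 - c*asin(5*c/8)/4 - c*asin(c) - sqrt(1 - c^2) - sqrt(64 - 25*c^2)/20


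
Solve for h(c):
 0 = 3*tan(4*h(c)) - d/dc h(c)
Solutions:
 h(c) = -asin(C1*exp(12*c))/4 + pi/4
 h(c) = asin(C1*exp(12*c))/4


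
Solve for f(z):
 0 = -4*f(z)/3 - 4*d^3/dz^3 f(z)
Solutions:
 f(z) = C3*exp(-3^(2/3)*z/3) + (C1*sin(3^(1/6)*z/2) + C2*cos(3^(1/6)*z/2))*exp(3^(2/3)*z/6)


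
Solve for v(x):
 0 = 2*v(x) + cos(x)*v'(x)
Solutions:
 v(x) = C1*(sin(x) - 1)/(sin(x) + 1)


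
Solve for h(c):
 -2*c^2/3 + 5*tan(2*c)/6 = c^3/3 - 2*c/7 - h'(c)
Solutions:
 h(c) = C1 + c^4/12 + 2*c^3/9 - c^2/7 + 5*log(cos(2*c))/12


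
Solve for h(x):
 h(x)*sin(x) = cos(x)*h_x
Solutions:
 h(x) = C1/cos(x)


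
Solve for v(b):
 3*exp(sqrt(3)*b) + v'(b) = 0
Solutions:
 v(b) = C1 - sqrt(3)*exp(sqrt(3)*b)


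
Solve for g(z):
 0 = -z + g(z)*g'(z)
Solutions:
 g(z) = -sqrt(C1 + z^2)
 g(z) = sqrt(C1 + z^2)


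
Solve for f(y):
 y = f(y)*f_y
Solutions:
 f(y) = -sqrt(C1 + y^2)
 f(y) = sqrt(C1 + y^2)


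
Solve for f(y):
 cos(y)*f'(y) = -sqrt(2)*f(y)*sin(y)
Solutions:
 f(y) = C1*cos(y)^(sqrt(2))


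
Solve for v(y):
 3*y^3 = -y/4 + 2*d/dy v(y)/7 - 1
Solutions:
 v(y) = C1 + 21*y^4/8 + 7*y^2/16 + 7*y/2


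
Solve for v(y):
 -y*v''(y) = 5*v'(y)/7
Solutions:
 v(y) = C1 + C2*y^(2/7)


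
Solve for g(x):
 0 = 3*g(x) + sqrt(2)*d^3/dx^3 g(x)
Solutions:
 g(x) = C3*exp(-2^(5/6)*3^(1/3)*x/2) + (C1*sin(6^(5/6)*x/4) + C2*cos(6^(5/6)*x/4))*exp(2^(5/6)*3^(1/3)*x/4)


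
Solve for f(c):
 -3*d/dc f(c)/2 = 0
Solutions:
 f(c) = C1


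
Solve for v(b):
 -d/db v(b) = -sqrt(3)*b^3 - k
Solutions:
 v(b) = C1 + sqrt(3)*b^4/4 + b*k


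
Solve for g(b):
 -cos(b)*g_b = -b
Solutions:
 g(b) = C1 + Integral(b/cos(b), b)


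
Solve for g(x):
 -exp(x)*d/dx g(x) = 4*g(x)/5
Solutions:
 g(x) = C1*exp(4*exp(-x)/5)


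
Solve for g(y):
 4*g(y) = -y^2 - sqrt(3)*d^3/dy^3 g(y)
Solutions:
 g(y) = C3*exp(-2^(2/3)*3^(5/6)*y/3) - y^2/4 + (C1*sin(2^(2/3)*3^(1/3)*y/2) + C2*cos(2^(2/3)*3^(1/3)*y/2))*exp(2^(2/3)*3^(5/6)*y/6)


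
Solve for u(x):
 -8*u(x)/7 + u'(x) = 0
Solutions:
 u(x) = C1*exp(8*x/7)


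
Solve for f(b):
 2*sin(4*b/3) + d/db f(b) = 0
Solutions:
 f(b) = C1 + 3*cos(4*b/3)/2


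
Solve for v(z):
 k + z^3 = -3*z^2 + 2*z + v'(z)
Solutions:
 v(z) = C1 + k*z + z^4/4 + z^3 - z^2


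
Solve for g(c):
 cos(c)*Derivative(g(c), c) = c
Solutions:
 g(c) = C1 + Integral(c/cos(c), c)


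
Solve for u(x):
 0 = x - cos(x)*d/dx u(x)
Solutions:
 u(x) = C1 + Integral(x/cos(x), x)
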